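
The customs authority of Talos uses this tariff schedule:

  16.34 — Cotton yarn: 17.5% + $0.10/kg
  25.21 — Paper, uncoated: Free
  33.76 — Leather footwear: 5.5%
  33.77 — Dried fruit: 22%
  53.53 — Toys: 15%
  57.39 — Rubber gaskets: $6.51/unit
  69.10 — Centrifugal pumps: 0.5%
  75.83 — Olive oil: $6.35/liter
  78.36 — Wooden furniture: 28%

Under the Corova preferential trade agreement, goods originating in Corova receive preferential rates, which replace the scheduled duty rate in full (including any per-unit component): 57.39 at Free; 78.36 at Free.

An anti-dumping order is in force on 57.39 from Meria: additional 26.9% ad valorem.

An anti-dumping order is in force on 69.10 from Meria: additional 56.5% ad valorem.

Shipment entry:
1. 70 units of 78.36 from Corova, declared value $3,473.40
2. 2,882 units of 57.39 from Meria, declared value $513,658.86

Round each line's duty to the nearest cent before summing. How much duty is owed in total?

Line 1 (78.36, Corova, 70 units, $3,473.40):
Base rate for 78.36 is 28%.
Origin Corova qualifies under the Talos–Corova agreement and 78.36 is covered: preferential rate Free applies instead.
Duty = $3,473.40 × 0% = $0.00.
Line 2 (57.39, Meria, 2,882 units, $513,658.86):
Base rate for 57.39 is $6.51/unit.
57.39 has an FTA preferential rate, but origin Meria is not Corova; base rate stands.
Additional duty on 57.39 from Meria: +26.9% ad valorem. Applied ad valorem rate = 26.9%.
Duty = $513,658.86 × 26.9% + 2,882 × $6.51 = $156,936.05.
Total = $0.00 + $156,936.05 = $156,936.05.

$156,936.05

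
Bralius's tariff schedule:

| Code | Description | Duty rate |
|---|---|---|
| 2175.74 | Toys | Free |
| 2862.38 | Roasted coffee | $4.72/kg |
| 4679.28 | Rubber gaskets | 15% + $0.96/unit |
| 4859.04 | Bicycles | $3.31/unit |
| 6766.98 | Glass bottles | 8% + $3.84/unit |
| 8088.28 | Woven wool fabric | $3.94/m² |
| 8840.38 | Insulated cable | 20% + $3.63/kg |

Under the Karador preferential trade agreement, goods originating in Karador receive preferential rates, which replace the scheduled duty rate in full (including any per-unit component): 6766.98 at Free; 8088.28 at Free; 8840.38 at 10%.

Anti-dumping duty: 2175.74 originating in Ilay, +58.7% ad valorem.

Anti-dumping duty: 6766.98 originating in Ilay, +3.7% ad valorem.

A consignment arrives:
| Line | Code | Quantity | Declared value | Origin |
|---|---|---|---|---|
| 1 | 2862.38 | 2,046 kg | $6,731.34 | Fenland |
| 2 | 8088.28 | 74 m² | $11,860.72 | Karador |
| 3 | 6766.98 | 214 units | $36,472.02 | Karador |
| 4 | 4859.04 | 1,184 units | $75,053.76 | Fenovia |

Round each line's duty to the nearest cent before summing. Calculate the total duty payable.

$13,576.16

Line 1 (2862.38, Fenland, 2,046 kg, $6,731.34):
Base rate for 2862.38 is $4.72/kg.
Duty = 2,046 × $4.72 = $9,657.12.
Line 2 (8088.28, Karador, 74 m², $11,860.72):
Base rate for 8088.28 is $3.94/m².
Origin Karador qualifies under the Bralius–Karador agreement and 8088.28 is covered: preferential rate Free applies instead.
Duty = $11,860.72 × 0% = $0.00.
Line 3 (6766.98, Karador, 214 units, $36,472.02):
Base rate for 6766.98 is 8% + $3.84/unit.
Origin Karador qualifies under the Bralius–Karador agreement and 6766.98 is covered: preferential rate Free applies instead.
The additional-duty order on 6766.98 targets Ilay, not Karador; it does not apply.
Duty = $36,472.02 × 0% = $0.00.
Line 4 (4859.04, Fenovia, 1,184 units, $75,053.76):
Base rate for 4859.04 is $3.31/unit.
Duty = 1,184 × $3.31 = $3,919.04.
Total = $9,657.12 + $0.00 + $0.00 + $3,919.04 = $13,576.16.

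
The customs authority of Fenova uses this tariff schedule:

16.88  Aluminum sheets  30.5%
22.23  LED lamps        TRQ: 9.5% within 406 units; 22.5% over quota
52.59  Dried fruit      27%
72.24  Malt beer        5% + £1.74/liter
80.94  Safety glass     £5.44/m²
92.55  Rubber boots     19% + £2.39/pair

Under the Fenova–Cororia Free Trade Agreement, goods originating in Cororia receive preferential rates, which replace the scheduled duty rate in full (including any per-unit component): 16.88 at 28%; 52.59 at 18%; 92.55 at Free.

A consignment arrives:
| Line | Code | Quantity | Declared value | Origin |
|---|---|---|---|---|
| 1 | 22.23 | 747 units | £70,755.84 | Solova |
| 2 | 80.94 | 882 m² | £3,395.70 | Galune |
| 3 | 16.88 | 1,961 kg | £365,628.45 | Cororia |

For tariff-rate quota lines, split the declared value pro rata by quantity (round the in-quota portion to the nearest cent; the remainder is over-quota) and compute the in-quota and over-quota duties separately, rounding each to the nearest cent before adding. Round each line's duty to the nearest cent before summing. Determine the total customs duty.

Line 1 (22.23, Solova, 747 units, £70,755.84):
Code 22.23 is under a tariff-rate quota (threshold 406 units). In-quota: 406 units at 9.5%; over-quota: 341 units at 22.5%.
Pro-rata value split: in-quota = £70,755.84 × 406/747 = £38,456.32; over-quota = £70,755.84 − £38,456.32 = £32,299.52.
In-quota duty = £38,456.32 × 9.5% = £3,653.35. Over-quota duty = £32,299.52 × 22.5% = £7,267.39.
Line duty = £3,653.35 + £7,267.39 = £10,920.74.
Line 2 (80.94, Galune, 882 m², £3,395.70):
Base rate for 80.94 is £5.44/m².
Duty = 882 × £5.44 = £4,798.08.
Line 3 (16.88, Cororia, 1,961 kg, £365,628.45):
Base rate for 16.88 is 30.5%.
Origin Cororia qualifies under the Fenova–Cororia agreement and 16.88 is covered: preferential rate 28% applies instead.
Duty = £365,628.45 × 28% = £102,375.97.
Total = £10,920.74 + £4,798.08 + £102,375.97 = £118,094.79.

£118,094.79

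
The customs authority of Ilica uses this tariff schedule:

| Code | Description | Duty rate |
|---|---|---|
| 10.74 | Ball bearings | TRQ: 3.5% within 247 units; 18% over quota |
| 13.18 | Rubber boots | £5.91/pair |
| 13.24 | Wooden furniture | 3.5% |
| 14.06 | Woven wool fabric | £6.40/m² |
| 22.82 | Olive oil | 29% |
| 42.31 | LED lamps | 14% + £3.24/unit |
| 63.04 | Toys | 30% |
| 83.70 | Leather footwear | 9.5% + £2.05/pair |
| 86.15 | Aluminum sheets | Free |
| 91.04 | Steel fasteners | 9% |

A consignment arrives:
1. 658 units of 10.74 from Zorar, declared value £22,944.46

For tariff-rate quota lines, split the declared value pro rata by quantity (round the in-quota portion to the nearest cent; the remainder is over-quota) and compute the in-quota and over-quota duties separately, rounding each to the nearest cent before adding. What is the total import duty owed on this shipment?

Line 1 (10.74, Zorar, 658 units, £22,944.46):
Code 10.74 is under a tariff-rate quota (threshold 247 units). In-quota: 247 units at 3.5%; over-quota: 411 units at 18%.
Pro-rata value split: in-quota = £22,944.46 × 247/658 = £8,612.89; over-quota = £22,944.46 − £8,612.89 = £14,331.57.
In-quota duty = £8,612.89 × 3.5% = £301.45. Over-quota duty = £14,331.57 × 18% = £2,579.68.
Line duty = £301.45 + £2,579.68 = £2,881.13.

£2,881.13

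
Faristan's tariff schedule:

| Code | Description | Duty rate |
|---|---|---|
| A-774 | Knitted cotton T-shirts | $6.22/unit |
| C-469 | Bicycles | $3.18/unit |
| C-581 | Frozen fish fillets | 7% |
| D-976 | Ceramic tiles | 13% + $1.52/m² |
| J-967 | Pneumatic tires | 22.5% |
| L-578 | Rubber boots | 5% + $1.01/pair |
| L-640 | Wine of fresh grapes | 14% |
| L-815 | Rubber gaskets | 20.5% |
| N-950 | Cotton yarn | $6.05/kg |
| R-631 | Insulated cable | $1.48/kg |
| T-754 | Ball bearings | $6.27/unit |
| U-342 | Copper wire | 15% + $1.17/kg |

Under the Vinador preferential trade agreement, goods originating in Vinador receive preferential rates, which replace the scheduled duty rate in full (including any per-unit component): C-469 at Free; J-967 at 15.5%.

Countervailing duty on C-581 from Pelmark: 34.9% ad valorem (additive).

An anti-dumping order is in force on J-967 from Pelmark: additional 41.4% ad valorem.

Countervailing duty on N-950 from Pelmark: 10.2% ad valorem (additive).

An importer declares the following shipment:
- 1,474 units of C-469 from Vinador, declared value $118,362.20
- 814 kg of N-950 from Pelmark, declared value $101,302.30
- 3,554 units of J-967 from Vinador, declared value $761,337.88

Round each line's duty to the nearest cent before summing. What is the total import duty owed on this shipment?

Line 1 (C-469, Vinador, 1,474 units, $118,362.20):
Base rate for C-469 is $3.18/unit.
Origin Vinador qualifies under the Faristan–Vinador agreement and C-469 is covered: preferential rate Free applies instead.
Duty = $118,362.20 × 0% = $0.00.
Line 2 (N-950, Pelmark, 814 kg, $101,302.30):
Base rate for N-950 is $6.05/kg.
Additional duty on N-950 from Pelmark: +10.2% ad valorem. Applied ad valorem rate = 10.2%.
Duty = $101,302.30 × 10.2% + 814 × $6.05 = $15,257.53.
Line 3 (J-967, Vinador, 3,554 units, $761,337.88):
Base rate for J-967 is 22.5%.
Origin Vinador qualifies under the Faristan–Vinador agreement and J-967 is covered: preferential rate 15.5% applies instead.
The additional-duty order on J-967 targets Pelmark, not Vinador; it does not apply.
Duty = $761,337.88 × 15.5% = $118,007.37.
Total = $0.00 + $15,257.53 + $118,007.37 = $133,264.90.

$133,264.90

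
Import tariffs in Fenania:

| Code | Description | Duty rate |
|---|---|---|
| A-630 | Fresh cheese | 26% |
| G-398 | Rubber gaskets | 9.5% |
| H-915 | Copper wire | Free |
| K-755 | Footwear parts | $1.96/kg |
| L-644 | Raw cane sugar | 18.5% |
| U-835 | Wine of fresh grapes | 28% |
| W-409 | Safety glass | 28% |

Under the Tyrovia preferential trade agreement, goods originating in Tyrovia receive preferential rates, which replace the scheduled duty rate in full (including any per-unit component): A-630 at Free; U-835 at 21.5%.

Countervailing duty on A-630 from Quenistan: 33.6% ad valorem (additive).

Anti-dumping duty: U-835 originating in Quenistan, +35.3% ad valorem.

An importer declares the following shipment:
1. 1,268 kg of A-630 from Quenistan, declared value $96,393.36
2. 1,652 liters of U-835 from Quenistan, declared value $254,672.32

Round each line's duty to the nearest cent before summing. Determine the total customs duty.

$218,658.02

Line 1 (A-630, Quenistan, 1,268 kg, $96,393.36):
Base rate for A-630 is 26%.
A-630 has an FTA preferential rate, but origin Quenistan is not Tyrovia; base rate stands.
Additional duty on A-630 from Quenistan: +33.6%. Applied ad valorem rate: 26% + 33.6% = 59.6%.
Duty = $96,393.36 × 59.6% = $57,450.44.
Line 2 (U-835, Quenistan, 1,652 liters, $254,672.32):
Base rate for U-835 is 28%.
U-835 has an FTA preferential rate, but origin Quenistan is not Tyrovia; base rate stands.
Additional duty on U-835 from Quenistan: +35.3%. Applied ad valorem rate: 28% + 35.3% = 63.3%.
Duty = $254,672.32 × 63.3% = $161,207.58.
Total = $57,450.44 + $161,207.58 = $218,658.02.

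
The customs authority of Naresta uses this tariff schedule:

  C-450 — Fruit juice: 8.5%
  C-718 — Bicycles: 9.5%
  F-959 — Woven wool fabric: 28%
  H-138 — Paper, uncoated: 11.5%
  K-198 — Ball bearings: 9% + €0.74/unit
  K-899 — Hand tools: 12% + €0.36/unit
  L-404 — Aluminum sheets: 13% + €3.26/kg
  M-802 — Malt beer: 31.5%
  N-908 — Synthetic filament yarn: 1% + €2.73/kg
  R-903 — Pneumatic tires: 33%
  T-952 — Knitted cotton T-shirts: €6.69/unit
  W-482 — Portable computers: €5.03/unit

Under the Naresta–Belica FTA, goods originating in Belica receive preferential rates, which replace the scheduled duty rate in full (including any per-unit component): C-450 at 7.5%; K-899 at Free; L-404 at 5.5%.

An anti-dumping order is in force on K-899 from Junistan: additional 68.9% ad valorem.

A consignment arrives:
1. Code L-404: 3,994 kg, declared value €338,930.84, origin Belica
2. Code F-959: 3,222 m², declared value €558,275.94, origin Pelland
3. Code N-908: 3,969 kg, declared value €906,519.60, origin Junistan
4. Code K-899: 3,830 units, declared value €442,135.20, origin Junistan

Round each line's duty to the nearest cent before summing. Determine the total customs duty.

Line 1 (L-404, Belica, 3,994 kg, €338,930.84):
Base rate for L-404 is 13% + €3.26/kg.
Origin Belica qualifies under the Naresta–Belica agreement and L-404 is covered: preferential rate 5.5% applies instead.
Duty = €338,930.84 × 5.5% = €18,641.20.
Line 2 (F-959, Pelland, 3,222 m², €558,275.94):
Base rate for F-959 is 28%.
Duty = €558,275.94 × 28% = €156,317.26.
Line 3 (N-908, Junistan, 3,969 kg, €906,519.60):
Base rate for N-908 is 1% + €2.73/kg.
Duty = €906,519.60 × 1% + 3,969 × €2.73 = €19,900.57.
Line 4 (K-899, Junistan, 3,830 units, €442,135.20):
Base rate for K-899 is 12% + €0.36/unit.
K-899 has an FTA preferential rate, but origin Junistan is not Belica; base rate stands.
Additional duty on K-899 from Junistan: +68.9%. Applied ad valorem rate: 12% + 68.9% = 80.9%.
Duty = €442,135.20 × 80.9% + 3,830 × €0.36 = €359,066.18.
Total = €18,641.20 + €156,317.26 + €19,900.57 + €359,066.18 = €553,925.21.

€553,925.21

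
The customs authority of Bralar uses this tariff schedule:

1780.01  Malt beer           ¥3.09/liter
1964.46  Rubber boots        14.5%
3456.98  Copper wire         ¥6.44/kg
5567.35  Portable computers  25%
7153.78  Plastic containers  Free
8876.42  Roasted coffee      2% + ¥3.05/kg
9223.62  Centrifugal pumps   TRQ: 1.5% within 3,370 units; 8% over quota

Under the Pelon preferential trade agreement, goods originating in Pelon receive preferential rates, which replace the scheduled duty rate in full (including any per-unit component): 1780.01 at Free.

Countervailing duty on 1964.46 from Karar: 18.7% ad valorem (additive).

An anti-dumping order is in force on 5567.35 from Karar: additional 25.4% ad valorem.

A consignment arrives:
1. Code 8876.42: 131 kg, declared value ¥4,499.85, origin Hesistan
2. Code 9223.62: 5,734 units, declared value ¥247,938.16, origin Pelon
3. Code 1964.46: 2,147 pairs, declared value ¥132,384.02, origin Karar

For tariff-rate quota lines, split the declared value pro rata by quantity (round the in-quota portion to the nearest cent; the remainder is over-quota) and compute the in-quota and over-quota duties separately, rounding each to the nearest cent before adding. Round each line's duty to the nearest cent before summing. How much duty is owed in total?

¥54,804.37

Line 1 (8876.42, Hesistan, 131 kg, ¥4,499.85):
Base rate for 8876.42 is 2% + ¥3.05/kg.
Duty = ¥4,499.85 × 2% + 131 × ¥3.05 = ¥489.55.
Line 2 (9223.62, Pelon, 5,734 units, ¥247,938.16):
Code 9223.62 is under a tariff-rate quota (threshold 3,370 units). In-quota: 3,370 units at 1.5%; over-quota: 2,364 units at 8%.
Pro-rata value split: in-quota = ¥247,938.16 × 3,370/5,734 = ¥145,718.80; over-quota = ¥247,938.16 − ¥145,718.80 = ¥102,219.36.
In-quota duty = ¥145,718.80 × 1.5% = ¥2,185.78. Over-quota duty = ¥102,219.36 × 8% = ¥8,177.55.
Line duty = ¥2,185.78 + ¥8,177.55 = ¥10,363.33.
Line 3 (1964.46, Karar, 2,147 pairs, ¥132,384.02):
Base rate for 1964.46 is 14.5%.
Additional duty on 1964.46 from Karar: +18.7%. Applied ad valorem rate: 14.5% + 18.7% = 33.2%.
Duty = ¥132,384.02 × 33.2% = ¥43,951.49.
Total = ¥489.55 + ¥10,363.33 + ¥43,951.49 = ¥54,804.37.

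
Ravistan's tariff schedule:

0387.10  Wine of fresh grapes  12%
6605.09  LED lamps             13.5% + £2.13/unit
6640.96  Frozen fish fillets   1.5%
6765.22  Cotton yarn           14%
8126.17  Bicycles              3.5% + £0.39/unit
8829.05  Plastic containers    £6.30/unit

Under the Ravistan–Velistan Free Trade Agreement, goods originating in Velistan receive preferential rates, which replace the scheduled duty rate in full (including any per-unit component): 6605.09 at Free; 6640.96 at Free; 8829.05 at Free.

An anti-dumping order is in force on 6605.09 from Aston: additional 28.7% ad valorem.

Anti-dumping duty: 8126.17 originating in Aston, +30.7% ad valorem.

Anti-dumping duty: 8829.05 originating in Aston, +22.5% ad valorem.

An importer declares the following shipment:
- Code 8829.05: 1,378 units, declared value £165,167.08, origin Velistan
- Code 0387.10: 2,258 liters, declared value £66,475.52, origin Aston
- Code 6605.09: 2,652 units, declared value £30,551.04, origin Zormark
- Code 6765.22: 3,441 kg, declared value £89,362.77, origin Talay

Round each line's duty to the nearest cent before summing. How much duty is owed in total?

Line 1 (8829.05, Velistan, 1,378 units, £165,167.08):
Base rate for 8829.05 is £6.30/unit.
Origin Velistan qualifies under the Ravistan–Velistan agreement and 8829.05 is covered: preferential rate Free applies instead.
The additional-duty order on 8829.05 targets Aston, not Velistan; it does not apply.
Duty = £165,167.08 × 0% = £0.00.
Line 2 (0387.10, Aston, 2,258 liters, £66,475.52):
Base rate for 0387.10 is 12%.
Duty = £66,475.52 × 12% = £7,977.06.
Line 3 (6605.09, Zormark, 2,652 units, £30,551.04):
Base rate for 6605.09 is 13.5% + £2.13/unit.
6605.09 has an FTA preferential rate, but origin Zormark is not Velistan; base rate stands.
The additional-duty order on 6605.09 targets Aston, not Zormark; it does not apply.
Duty = £30,551.04 × 13.5% + 2,652 × £2.13 = £9,773.15.
Line 4 (6765.22, Talay, 3,441 kg, £89,362.77):
Base rate for 6765.22 is 14%.
Duty = £89,362.77 × 14% = £12,510.79.
Total = £0.00 + £7,977.06 + £9,773.15 + £12,510.79 = £30,261.00.

£30,261.00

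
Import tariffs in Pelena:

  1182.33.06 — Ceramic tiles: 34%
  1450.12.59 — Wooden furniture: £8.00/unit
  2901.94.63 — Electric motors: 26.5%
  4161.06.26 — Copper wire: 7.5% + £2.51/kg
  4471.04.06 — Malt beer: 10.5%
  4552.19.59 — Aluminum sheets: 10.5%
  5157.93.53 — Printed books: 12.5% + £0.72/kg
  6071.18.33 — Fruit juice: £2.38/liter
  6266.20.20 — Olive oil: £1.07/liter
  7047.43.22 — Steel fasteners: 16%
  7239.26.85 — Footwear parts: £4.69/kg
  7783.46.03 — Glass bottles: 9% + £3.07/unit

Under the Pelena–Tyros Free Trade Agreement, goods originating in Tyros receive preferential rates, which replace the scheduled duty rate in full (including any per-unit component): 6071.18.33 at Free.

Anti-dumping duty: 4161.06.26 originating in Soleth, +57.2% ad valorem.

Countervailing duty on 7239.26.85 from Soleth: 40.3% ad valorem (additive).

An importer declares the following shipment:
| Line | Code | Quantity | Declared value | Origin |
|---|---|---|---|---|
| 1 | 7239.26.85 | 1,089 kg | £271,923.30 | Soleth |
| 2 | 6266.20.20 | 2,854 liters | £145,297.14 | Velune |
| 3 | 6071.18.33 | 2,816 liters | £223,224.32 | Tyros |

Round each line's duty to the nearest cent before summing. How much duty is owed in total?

£117,746.28

Line 1 (7239.26.85, Soleth, 1,089 kg, £271,923.30):
Base rate for 7239.26.85 is £4.69/kg.
Additional duty on 7239.26.85 from Soleth: +40.3% ad valorem. Applied ad valorem rate = 40.3%.
Duty = £271,923.30 × 40.3% + 1,089 × £4.69 = £114,692.50.
Line 2 (6266.20.20, Velune, 2,854 liters, £145,297.14):
Base rate for 6266.20.20 is £1.07/liter.
Duty = 2,854 × £1.07 = £3,053.78.
Line 3 (6071.18.33, Tyros, 2,816 liters, £223,224.32):
Base rate for 6071.18.33 is £2.38/liter.
Origin Tyros qualifies under the Pelena–Tyros agreement and 6071.18.33 is covered: preferential rate Free applies instead.
Duty = £223,224.32 × 0% = £0.00.
Total = £114,692.50 + £3,053.78 + £0.00 = £117,746.28.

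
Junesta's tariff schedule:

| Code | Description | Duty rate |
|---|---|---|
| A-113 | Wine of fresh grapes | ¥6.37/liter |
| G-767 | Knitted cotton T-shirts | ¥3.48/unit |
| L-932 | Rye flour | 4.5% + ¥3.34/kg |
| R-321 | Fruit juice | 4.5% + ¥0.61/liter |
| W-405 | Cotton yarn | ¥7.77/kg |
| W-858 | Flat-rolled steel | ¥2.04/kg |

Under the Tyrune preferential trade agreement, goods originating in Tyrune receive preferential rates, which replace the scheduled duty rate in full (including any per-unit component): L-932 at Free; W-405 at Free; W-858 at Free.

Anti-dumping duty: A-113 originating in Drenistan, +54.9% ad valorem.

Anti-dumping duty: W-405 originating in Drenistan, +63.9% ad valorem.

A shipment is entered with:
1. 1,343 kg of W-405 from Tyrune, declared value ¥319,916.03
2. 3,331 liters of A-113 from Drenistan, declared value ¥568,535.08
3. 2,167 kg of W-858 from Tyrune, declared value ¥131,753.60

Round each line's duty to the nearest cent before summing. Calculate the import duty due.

¥333,344.23

Line 1 (W-405, Tyrune, 1,343 kg, ¥319,916.03):
Base rate for W-405 is ¥7.77/kg.
Origin Tyrune qualifies under the Junesta–Tyrune agreement and W-405 is covered: preferential rate Free applies instead.
The additional-duty order on W-405 targets Drenistan, not Tyrune; it does not apply.
Duty = ¥319,916.03 × 0% = ¥0.00.
Line 2 (A-113, Drenistan, 3,331 liters, ¥568,535.08):
Base rate for A-113 is ¥6.37/liter.
Additional duty on A-113 from Drenistan: +54.9% ad valorem. Applied ad valorem rate = 54.9%.
Duty = ¥568,535.08 × 54.9% + 3,331 × ¥6.37 = ¥333,344.23.
Line 3 (W-858, Tyrune, 2,167 kg, ¥131,753.60):
Base rate for W-858 is ¥2.04/kg.
Origin Tyrune qualifies under the Junesta–Tyrune agreement and W-858 is covered: preferential rate Free applies instead.
Duty = ¥131,753.60 × 0% = ¥0.00.
Total = ¥0.00 + ¥333,344.23 + ¥0.00 = ¥333,344.23.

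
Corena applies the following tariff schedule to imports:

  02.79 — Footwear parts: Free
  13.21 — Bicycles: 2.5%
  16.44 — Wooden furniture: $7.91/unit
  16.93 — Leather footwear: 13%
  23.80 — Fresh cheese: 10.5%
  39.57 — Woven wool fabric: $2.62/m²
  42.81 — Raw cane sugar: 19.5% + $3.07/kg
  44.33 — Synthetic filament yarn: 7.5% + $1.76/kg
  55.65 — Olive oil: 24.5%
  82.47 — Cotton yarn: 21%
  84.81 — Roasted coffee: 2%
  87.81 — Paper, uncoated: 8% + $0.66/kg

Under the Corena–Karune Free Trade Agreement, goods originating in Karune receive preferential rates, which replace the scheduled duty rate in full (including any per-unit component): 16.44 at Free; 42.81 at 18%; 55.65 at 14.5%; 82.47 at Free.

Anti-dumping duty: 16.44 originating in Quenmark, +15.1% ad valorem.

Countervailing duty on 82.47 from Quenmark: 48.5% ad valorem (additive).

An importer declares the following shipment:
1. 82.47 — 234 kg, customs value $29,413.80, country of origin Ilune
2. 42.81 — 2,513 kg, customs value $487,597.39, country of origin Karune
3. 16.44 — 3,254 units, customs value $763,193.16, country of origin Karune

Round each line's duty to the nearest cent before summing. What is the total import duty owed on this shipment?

Line 1 (82.47, Ilune, 234 kg, $29,413.80):
Base rate for 82.47 is 21%.
82.47 has an FTA preferential rate, but origin Ilune is not Karune; base rate stands.
The additional-duty order on 82.47 targets Quenmark, not Ilune; it does not apply.
Duty = $29,413.80 × 21% = $6,176.90.
Line 2 (42.81, Karune, 2,513 kg, $487,597.39):
Base rate for 42.81 is 19.5% + $3.07/kg.
Origin Karune qualifies under the Corena–Karune agreement and 42.81 is covered: preferential rate 18% applies instead.
Duty = $487,597.39 × 18% = $87,767.53.
Line 3 (16.44, Karune, 3,254 units, $763,193.16):
Base rate for 16.44 is $7.91/unit.
Origin Karune qualifies under the Corena–Karune agreement and 16.44 is covered: preferential rate Free applies instead.
The additional-duty order on 16.44 targets Quenmark, not Karune; it does not apply.
Duty = $763,193.16 × 0% = $0.00.
Total = $6,176.90 + $87,767.53 + $0.00 = $93,944.43.

$93,944.43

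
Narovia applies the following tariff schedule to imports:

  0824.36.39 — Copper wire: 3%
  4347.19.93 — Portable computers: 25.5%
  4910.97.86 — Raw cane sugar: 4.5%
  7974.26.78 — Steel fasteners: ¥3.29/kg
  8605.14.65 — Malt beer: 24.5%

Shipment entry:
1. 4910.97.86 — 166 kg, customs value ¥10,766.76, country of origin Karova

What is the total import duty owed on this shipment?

¥484.50

Line 1 (4910.97.86, Karova, 166 kg, ¥10,766.76):
Base rate for 4910.97.86 is 4.5%.
Duty = ¥10,766.76 × 4.5% = ¥484.50.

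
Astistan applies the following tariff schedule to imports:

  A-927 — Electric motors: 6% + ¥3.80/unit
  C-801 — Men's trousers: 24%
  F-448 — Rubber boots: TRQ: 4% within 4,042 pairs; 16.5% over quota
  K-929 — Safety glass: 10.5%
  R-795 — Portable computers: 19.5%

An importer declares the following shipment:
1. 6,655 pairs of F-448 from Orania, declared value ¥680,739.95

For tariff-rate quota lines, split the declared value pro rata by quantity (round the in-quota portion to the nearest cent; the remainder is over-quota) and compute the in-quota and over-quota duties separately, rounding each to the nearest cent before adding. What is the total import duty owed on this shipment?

Line 1 (F-448, Orania, 6,655 pairs, ¥680,739.95):
Code F-448 is under a tariff-rate quota (threshold 4,042 pairs). In-quota: 4,042 pairs at 4%; over-quota: 2,613 pairs at 16.5%.
Pro-rata value split: in-quota = ¥680,739.95 × 4,042/6,655 = ¥413,456.18; over-quota = ¥680,739.95 − ¥413,456.18 = ¥267,283.77.
In-quota duty = ¥413,456.18 × 4% = ¥16,538.25. Over-quota duty = ¥267,283.77 × 16.5% = ¥44,101.82.
Line duty = ¥16,538.25 + ¥44,101.82 = ¥60,640.07.

¥60,640.07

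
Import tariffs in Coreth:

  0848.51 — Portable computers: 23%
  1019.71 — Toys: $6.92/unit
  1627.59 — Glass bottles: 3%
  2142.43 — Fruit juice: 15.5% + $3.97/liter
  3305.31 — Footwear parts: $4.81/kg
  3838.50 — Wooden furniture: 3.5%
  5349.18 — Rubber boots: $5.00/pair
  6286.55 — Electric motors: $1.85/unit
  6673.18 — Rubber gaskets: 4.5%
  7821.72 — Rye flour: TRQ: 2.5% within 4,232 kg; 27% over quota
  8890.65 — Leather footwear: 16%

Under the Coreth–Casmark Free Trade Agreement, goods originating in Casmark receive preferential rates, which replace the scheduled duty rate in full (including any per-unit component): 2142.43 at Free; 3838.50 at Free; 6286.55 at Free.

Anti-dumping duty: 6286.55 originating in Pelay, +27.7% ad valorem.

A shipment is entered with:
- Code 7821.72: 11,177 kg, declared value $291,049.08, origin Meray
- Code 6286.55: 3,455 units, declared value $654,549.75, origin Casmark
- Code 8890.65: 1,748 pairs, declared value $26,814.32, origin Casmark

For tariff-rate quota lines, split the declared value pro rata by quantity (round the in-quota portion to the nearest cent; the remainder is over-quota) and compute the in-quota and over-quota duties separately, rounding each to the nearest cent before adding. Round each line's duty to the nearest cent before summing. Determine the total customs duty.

Line 1 (7821.72, Meray, 11,177 kg, $291,049.08):
Code 7821.72 is under a tariff-rate quota (threshold 4,232 kg). In-quota: 4,232 kg at 2.5%; over-quota: 6,945 kg at 27%.
Pro-rata value split: in-quota = $291,049.08 × 4,232/11,177 = $110,201.28; over-quota = $291,049.08 − $110,201.28 = $180,847.80.
In-quota duty = $110,201.28 × 2.5% = $2,755.03. Over-quota duty = $180,847.80 × 27% = $48,828.91.
Line duty = $2,755.03 + $48,828.91 = $51,583.94.
Line 2 (6286.55, Casmark, 3,455 units, $654,549.75):
Base rate for 6286.55 is $1.85/unit.
Origin Casmark qualifies under the Coreth–Casmark agreement and 6286.55 is covered: preferential rate Free applies instead.
The additional-duty order on 6286.55 targets Pelay, not Casmark; it does not apply.
Duty = $654,549.75 × 0% = $0.00.
Line 3 (8890.65, Casmark, 1,748 pairs, $26,814.32):
Base rate for 8890.65 is 16%.
Origin Casmark is the FTA partner but 8890.65 is not on the preference list; base rate stands.
Duty = $26,814.32 × 16% = $4,290.29.
Total = $51,583.94 + $0.00 + $4,290.29 = $55,874.23.

$55,874.23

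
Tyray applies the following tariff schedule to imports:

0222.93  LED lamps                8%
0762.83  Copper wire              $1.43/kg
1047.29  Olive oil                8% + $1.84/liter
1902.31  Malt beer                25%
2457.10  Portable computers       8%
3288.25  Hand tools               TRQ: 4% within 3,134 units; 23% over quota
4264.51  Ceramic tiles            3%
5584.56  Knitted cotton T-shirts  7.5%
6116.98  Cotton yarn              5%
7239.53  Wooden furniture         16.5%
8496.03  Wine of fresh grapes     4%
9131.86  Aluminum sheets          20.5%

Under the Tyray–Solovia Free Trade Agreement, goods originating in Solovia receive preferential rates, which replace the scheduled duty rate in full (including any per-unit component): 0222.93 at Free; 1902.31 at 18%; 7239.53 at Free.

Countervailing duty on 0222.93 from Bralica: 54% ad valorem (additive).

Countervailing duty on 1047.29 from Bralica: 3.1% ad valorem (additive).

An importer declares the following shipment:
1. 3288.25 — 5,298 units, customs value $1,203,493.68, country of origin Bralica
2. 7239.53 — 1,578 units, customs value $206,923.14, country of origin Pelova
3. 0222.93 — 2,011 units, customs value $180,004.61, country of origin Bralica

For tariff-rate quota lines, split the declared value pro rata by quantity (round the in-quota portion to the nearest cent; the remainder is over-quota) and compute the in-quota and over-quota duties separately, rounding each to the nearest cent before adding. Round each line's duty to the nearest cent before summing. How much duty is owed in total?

Line 1 (3288.25, Bralica, 5,298 units, $1,203,493.68):
Code 3288.25 is under a tariff-rate quota (threshold 3,134 units). In-quota: 3,134 units at 4%; over-quota: 2,164 units at 23%.
Pro-rata value split: in-quota = $1,203,493.68 × 3,134/5,298 = $711,919.44; over-quota = $1,203,493.68 − $711,919.44 = $491,574.24.
In-quota duty = $711,919.44 × 4% = $28,476.78. Over-quota duty = $491,574.24 × 23% = $113,062.08.
Line duty = $28,476.78 + $113,062.08 = $141,538.86.
Line 2 (7239.53, Pelova, 1,578 units, $206,923.14):
Base rate for 7239.53 is 16.5%.
7239.53 has an FTA preferential rate, but origin Pelova is not Solovia; base rate stands.
Duty = $206,923.14 × 16.5% = $34,142.32.
Line 3 (0222.93, Bralica, 2,011 units, $180,004.61):
Base rate for 0222.93 is 8%.
0222.93 has an FTA preferential rate, but origin Bralica is not Solovia; base rate stands.
Additional duty on 0222.93 from Bralica: +54%. Applied ad valorem rate: 8% + 54% = 62%.
Duty = $180,004.61 × 62% = $111,602.86.
Total = $141,538.86 + $34,142.32 + $111,602.86 = $287,284.04.

$287,284.04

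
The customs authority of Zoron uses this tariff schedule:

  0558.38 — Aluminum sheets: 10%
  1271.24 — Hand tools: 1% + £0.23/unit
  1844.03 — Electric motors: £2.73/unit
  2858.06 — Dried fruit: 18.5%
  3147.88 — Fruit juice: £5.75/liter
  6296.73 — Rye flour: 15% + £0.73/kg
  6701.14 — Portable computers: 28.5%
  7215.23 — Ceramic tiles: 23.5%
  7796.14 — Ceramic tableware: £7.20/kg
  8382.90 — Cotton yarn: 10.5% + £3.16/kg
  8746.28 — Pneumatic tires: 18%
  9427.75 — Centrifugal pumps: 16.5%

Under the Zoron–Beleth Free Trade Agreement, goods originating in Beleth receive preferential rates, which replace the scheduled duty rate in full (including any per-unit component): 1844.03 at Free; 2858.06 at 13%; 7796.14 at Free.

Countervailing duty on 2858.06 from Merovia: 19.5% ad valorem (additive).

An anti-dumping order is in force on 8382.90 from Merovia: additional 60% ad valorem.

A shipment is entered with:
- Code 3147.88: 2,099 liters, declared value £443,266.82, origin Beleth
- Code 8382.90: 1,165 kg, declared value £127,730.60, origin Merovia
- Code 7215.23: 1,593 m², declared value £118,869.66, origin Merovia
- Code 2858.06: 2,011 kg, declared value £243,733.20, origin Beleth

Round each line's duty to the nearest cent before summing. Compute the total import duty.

£165,420.41

Line 1 (3147.88, Beleth, 2,099 liters, £443,266.82):
Base rate for 3147.88 is £5.75/liter.
Origin Beleth is the FTA partner but 3147.88 is not on the preference list; base rate stands.
Duty = 2,099 × £5.75 = £12,069.25.
Line 2 (8382.90, Merovia, 1,165 kg, £127,730.60):
Base rate for 8382.90 is 10.5% + £3.16/kg.
Additional duty on 8382.90 from Merovia: +60%. Applied ad valorem rate: 10.5% + 60% = 70.5%.
Duty = £127,730.60 × 70.5% + 1,165 × £3.16 = £93,731.47.
Line 3 (7215.23, Merovia, 1,593 m², £118,869.66):
Base rate for 7215.23 is 23.5%.
Duty = £118,869.66 × 23.5% = £27,934.37.
Line 4 (2858.06, Beleth, 2,011 kg, £243,733.20):
Base rate for 2858.06 is 18.5%.
Origin Beleth qualifies under the Zoron–Beleth agreement and 2858.06 is covered: preferential rate 13% applies instead.
The additional-duty order on 2858.06 targets Merovia, not Beleth; it does not apply.
Duty = £243,733.20 × 13% = £31,685.32.
Total = £12,069.25 + £93,731.47 + £27,934.37 + £31,685.32 = £165,420.41.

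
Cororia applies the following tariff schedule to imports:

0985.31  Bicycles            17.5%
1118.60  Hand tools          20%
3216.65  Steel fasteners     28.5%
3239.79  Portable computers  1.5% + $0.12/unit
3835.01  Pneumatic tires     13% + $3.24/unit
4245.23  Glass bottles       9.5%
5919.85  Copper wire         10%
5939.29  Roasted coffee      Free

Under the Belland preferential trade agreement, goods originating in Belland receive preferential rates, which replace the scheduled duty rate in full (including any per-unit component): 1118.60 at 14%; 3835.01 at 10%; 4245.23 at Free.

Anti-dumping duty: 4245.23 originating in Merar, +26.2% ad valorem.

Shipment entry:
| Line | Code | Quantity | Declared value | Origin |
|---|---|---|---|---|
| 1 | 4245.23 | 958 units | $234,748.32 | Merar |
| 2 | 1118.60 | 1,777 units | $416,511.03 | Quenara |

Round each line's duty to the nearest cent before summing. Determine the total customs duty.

$167,107.36

Line 1 (4245.23, Merar, 958 units, $234,748.32):
Base rate for 4245.23 is 9.5%.
4245.23 has an FTA preferential rate, but origin Merar is not Belland; base rate stands.
Additional duty on 4245.23 from Merar: +26.2%. Applied ad valorem rate: 9.5% + 26.2% = 35.7%.
Duty = $234,748.32 × 35.7% = $83,805.15.
Line 2 (1118.60, Quenara, 1,777 units, $416,511.03):
Base rate for 1118.60 is 20%.
1118.60 has an FTA preferential rate, but origin Quenara is not Belland; base rate stands.
Duty = $416,511.03 × 20% = $83,302.21.
Total = $83,805.15 + $83,302.21 = $167,107.36.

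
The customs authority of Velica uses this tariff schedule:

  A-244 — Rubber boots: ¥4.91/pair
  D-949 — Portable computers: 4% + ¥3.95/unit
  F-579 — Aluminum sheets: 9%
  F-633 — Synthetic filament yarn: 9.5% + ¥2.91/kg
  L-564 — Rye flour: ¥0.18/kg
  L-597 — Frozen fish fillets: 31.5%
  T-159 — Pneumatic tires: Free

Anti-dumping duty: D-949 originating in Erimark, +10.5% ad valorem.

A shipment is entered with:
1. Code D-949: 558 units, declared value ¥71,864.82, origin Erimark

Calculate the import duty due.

¥12,624.50

Line 1 (D-949, Erimark, 558 units, ¥71,864.82):
Base rate for D-949 is 4% + ¥3.95/unit.
Additional duty on D-949 from Erimark: +10.5%. Applied ad valorem rate: 4% + 10.5% = 14.5%.
Duty = ¥71,864.82 × 14.5% + 558 × ¥3.95 = ¥12,624.50.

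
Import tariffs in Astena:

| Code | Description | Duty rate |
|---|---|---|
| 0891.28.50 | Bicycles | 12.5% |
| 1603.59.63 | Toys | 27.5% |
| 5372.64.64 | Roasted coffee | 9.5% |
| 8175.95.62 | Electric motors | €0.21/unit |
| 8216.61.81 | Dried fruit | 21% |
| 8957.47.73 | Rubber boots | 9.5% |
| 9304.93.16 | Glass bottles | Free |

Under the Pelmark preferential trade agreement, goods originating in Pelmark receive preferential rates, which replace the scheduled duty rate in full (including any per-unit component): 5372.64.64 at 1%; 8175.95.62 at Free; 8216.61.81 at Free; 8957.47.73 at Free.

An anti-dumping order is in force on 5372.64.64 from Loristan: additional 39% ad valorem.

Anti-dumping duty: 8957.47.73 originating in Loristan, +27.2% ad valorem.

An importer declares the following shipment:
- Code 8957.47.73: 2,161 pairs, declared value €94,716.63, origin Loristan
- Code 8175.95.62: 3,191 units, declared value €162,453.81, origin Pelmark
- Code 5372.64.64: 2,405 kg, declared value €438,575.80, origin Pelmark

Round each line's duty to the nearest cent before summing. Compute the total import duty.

Line 1 (8957.47.73, Loristan, 2,161 pairs, €94,716.63):
Base rate for 8957.47.73 is 9.5%.
8957.47.73 has an FTA preferential rate, but origin Loristan is not Pelmark; base rate stands.
Additional duty on 8957.47.73 from Loristan: +27.2%. Applied ad valorem rate: 9.5% + 27.2% = 36.7%.
Duty = €94,716.63 × 36.7% = €34,761.00.
Line 2 (8175.95.62, Pelmark, 3,191 units, €162,453.81):
Base rate for 8175.95.62 is €0.21/unit.
Origin Pelmark qualifies under the Astena–Pelmark agreement and 8175.95.62 is covered: preferential rate Free applies instead.
Duty = €162,453.81 × 0% = €0.00.
Line 3 (5372.64.64, Pelmark, 2,405 kg, €438,575.80):
Base rate for 5372.64.64 is 9.5%.
Origin Pelmark qualifies under the Astena–Pelmark agreement and 5372.64.64 is covered: preferential rate 1% applies instead.
The additional-duty order on 5372.64.64 targets Loristan, not Pelmark; it does not apply.
Duty = €438,575.80 × 1% = €4,385.76.
Total = €34,761.00 + €0.00 + €4,385.76 = €39,146.76.

€39,146.76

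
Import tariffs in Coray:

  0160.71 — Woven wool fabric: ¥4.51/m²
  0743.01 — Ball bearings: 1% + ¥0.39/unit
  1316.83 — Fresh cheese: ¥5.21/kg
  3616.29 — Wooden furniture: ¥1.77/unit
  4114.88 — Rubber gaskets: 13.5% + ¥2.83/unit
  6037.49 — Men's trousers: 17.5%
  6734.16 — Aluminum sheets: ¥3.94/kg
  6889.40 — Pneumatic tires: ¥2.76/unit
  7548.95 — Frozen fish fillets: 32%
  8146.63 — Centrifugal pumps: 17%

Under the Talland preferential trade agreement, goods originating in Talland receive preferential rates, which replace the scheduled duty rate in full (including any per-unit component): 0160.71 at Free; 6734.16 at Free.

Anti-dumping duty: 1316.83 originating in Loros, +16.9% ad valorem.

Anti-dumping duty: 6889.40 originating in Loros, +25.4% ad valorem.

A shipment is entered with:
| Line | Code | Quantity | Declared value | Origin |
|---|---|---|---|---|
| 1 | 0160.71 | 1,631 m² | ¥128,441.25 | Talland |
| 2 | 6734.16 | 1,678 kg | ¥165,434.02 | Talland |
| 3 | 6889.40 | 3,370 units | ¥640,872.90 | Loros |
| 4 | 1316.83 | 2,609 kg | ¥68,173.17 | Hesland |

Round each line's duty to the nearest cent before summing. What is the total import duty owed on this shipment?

¥185,675.81

Line 1 (0160.71, Talland, 1,631 m², ¥128,441.25):
Base rate for 0160.71 is ¥4.51/m².
Origin Talland qualifies under the Coray–Talland agreement and 0160.71 is covered: preferential rate Free applies instead.
Duty = ¥128,441.25 × 0% = ¥0.00.
Line 2 (6734.16, Talland, 1,678 kg, ¥165,434.02):
Base rate for 6734.16 is ¥3.94/kg.
Origin Talland qualifies under the Coray–Talland agreement and 6734.16 is covered: preferential rate Free applies instead.
Duty = ¥165,434.02 × 0% = ¥0.00.
Line 3 (6889.40, Loros, 3,370 units, ¥640,872.90):
Base rate for 6889.40 is ¥2.76/unit.
Additional duty on 6889.40 from Loros: +25.4% ad valorem. Applied ad valorem rate = 25.4%.
Duty = ¥640,872.90 × 25.4% + 3,370 × ¥2.76 = ¥172,082.92.
Line 4 (1316.83, Hesland, 2,609 kg, ¥68,173.17):
Base rate for 1316.83 is ¥5.21/kg.
The additional-duty order on 1316.83 targets Loros, not Hesland; it does not apply.
Duty = 2,609 × ¥5.21 = ¥13,592.89.
Total = ¥0.00 + ¥0.00 + ¥172,082.92 + ¥13,592.89 = ¥185,675.81.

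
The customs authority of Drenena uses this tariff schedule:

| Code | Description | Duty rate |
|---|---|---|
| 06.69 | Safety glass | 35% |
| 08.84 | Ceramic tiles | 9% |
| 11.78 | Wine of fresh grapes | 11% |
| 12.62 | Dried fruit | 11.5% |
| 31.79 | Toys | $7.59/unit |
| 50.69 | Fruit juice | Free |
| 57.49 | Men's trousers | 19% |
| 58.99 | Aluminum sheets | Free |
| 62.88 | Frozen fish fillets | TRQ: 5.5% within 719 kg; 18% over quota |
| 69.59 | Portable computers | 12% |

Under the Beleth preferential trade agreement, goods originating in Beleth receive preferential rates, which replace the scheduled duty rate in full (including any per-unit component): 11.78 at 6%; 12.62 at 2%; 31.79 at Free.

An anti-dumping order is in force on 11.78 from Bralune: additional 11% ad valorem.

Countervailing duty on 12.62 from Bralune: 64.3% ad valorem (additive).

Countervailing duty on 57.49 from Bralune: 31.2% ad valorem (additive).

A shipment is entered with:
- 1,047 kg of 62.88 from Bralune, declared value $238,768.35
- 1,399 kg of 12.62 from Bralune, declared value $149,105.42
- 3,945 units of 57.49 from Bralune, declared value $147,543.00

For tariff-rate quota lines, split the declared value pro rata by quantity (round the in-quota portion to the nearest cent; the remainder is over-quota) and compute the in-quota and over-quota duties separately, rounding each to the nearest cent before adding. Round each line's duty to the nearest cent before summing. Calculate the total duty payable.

Line 1 (62.88, Bralune, 1,047 kg, $238,768.35):
Code 62.88 is under a tariff-rate quota (threshold 719 kg). In-quota: 719 kg at 5.5%; over-quota: 328 kg at 18%.
Pro-rata value split: in-quota = $238,768.35 × 719/1,047 = $163,967.95; over-quota = $238,768.35 − $163,967.95 = $74,800.40.
In-quota duty = $163,967.95 × 5.5% = $9,018.24. Over-quota duty = $74,800.40 × 18% = $13,464.07.
Line duty = $9,018.24 + $13,464.07 = $22,482.31.
Line 2 (12.62, Bralune, 1,399 kg, $149,105.42):
Base rate for 12.62 is 11.5%.
12.62 has an FTA preferential rate, but origin Bralune is not Beleth; base rate stands.
Additional duty on 12.62 from Bralune: +64.3%. Applied ad valorem rate: 11.5% + 64.3% = 75.8%.
Duty = $149,105.42 × 75.8% = $113,021.91.
Line 3 (57.49, Bralune, 3,945 units, $147,543.00):
Base rate for 57.49 is 19%.
Additional duty on 57.49 from Bralune: +31.2%. Applied ad valorem rate: 19% + 31.2% = 50.2%.
Duty = $147,543.00 × 50.2% = $74,066.59.
Total = $22,482.31 + $113,021.91 + $74,066.59 = $209,570.81.

$209,570.81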